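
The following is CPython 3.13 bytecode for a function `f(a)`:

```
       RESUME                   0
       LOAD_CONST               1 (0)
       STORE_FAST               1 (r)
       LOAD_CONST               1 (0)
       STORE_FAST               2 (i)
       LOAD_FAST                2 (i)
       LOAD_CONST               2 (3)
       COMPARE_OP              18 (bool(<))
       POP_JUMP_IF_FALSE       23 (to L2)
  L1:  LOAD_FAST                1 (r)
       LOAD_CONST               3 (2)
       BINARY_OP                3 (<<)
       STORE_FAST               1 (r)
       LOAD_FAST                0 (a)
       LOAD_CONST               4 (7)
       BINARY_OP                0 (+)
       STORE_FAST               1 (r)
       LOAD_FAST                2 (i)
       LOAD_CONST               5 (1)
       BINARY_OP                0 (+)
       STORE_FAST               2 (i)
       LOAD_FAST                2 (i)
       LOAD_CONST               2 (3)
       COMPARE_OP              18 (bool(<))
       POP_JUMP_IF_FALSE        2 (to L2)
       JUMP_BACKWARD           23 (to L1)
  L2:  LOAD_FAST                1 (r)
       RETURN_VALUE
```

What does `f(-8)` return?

LOAD_CONST → push 0. Stack: [0]
STORE_FAST r → r=0. Stack: []
LOAD_CONST → push 0. Stack: [0]
STORE_FAST i → i=0. Stack: []
LOAD_FAST i → push 0. Stack: [0]
LOAD_CONST → push 3. Stack: [0, 3]
COMPARE_OP bool(<) → 0 vs 3 = True. Stack: [True]
POP_JUMP_IF_FALSE → pop True; no jump. Stack: []
LOAD_FAST r → push 0. Stack: [0]
LOAD_CONST → push 2. Stack: [0, 2]
BINARY_OP << → 0 << 2 = 0. Stack: [0]
STORE_FAST r → r=0. Stack: []
LOAD_FAST a → push -8. Stack: [-8]
LOAD_CONST → push 7. Stack: [-8, 7]
BINARY_OP + → -8 + 7 = -1. Stack: [-1]
STORE_FAST r → r=-1. Stack: []
LOAD_FAST i → push 0. Stack: [0]
LOAD_CONST → push 1. Stack: [0, 1]
BINARY_OP + → 0 + 1 = 1. Stack: [1]
STORE_FAST i → i=1. Stack: []
LOAD_FAST i → push 1. Stack: [1]
LOAD_CONST → push 3. Stack: [1, 3]
COMPARE_OP bool(<) → 1 vs 3 = True. Stack: [True]
POP_JUMP_IF_FALSE → pop True; no jump. Stack: []
LOAD_FAST r → push -1. Stack: [-1]
LOAD_CONST → push 2. Stack: [-1, 2]
BINARY_OP << → -1 << 2 = -4. Stack: [-4]
STORE_FAST r → r=-4. Stack: []
LOAD_FAST a → push -8. Stack: [-8]
LOAD_CONST → push 7. Stack: [-8, 7]
BINARY_OP + → -8 + 7 = -1. Stack: [-1]
STORE_FAST r → r=-1. Stack: []
LOAD_FAST i → push 1. Stack: [1]
LOAD_CONST → push 1. Stack: [1, 1]
BINARY_OP + → 1 + 1 = 2. Stack: [2]
STORE_FAST i → i=2. Stack: []
LOAD_FAST i → push 2. Stack: [2]
LOAD_CONST → push 3. Stack: [2, 3]
COMPARE_OP bool(<) → 2 vs 3 = True. Stack: [True]
POP_JUMP_IF_FALSE → pop True; no jump. Stack: []
LOAD_FAST r → push -1. Stack: [-1]
LOAD_CONST → push 2. Stack: [-1, 2]
BINARY_OP << → -1 << 2 = -4. Stack: [-4]
STORE_FAST r → r=-4. Stack: []
LOAD_FAST a → push -8. Stack: [-8]
LOAD_CONST → push 7. Stack: [-8, 7]
BINARY_OP + → -8 + 7 = -1. Stack: [-1]
STORE_FAST r → r=-1. Stack: []
LOAD_FAST i → push 2. Stack: [2]
LOAD_CONST → push 1. Stack: [2, 1]
BINARY_OP + → 2 + 1 = 3. Stack: [3]
STORE_FAST i → i=3. Stack: []
LOAD_FAST i → push 3. Stack: [3]
LOAD_CONST → push 3. Stack: [3, 3]
COMPARE_OP bool(<) → 3 vs 3 = False. Stack: [False]
POP_JUMP_IF_FALSE → pop False; jump. Stack: []
LOAD_FAST r → push -1. Stack: [-1]
RETURN_VALUE → return -1.

-1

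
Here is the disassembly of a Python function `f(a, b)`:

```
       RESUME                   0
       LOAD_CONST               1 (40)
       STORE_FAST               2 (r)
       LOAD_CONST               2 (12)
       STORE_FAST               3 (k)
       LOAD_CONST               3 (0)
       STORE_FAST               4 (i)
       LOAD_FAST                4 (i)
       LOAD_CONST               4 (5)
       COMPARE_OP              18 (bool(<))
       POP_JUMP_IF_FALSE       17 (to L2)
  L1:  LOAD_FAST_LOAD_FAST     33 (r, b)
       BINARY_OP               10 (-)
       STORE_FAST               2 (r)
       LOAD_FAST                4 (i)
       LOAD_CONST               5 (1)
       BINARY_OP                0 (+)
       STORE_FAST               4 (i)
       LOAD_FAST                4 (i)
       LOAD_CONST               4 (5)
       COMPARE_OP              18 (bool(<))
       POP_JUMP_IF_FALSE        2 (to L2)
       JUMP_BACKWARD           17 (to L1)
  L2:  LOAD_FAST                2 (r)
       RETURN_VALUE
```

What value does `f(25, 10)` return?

-10

LOAD_CONST → push 40
STORE_FAST r → r=40
LOAD_CONST → push 12
STORE_FAST k → k=12
LOAD_CONST → push 0
STORE_FAST i → i=0
LOAD_FAST i → push 0
LOAD_CONST → push 5
COMPARE_OP bool(<) → 0 vs 5 = True
POP_JUMP_IF_FALSE → pop True; no jump
LOAD_FAST_LOAD_FAST r,b → push 40,10
BINARY_OP - → 40 - 10 = 30
STORE_FAST r → r=30
LOAD_FAST i → push 0
LOAD_CONST → push 1
BINARY_OP + → 0 + 1 = 1
STORE_FAST i → i=1
LOAD_FAST i → push 1
LOAD_CONST → push 5
COMPARE_OP bool(<) → 1 vs 5 = True
POP_JUMP_IF_FALSE → pop True; no jump
LOAD_FAST_LOAD_FAST r,b → push 30,10
BINARY_OP - → 30 - 10 = 20
STORE_FAST r → r=20
LOAD_FAST i → push 1
LOAD_CONST → push 1
BINARY_OP + → 1 + 1 = 2
STORE_FAST i → i=2
LOAD_FAST i → push 2
LOAD_CONST → push 5
COMPARE_OP bool(<) → 2 vs 5 = True
POP_JUMP_IF_FALSE → pop True; no jump
LOAD_FAST_LOAD_FAST r,b → push 20,10
BINARY_OP - → 20 - 10 = 10
STORE_FAST r → r=10
LOAD_FAST i → push 2
LOAD_CONST → push 1
BINARY_OP + → 2 + 1 = 3
STORE_FAST i → i=3
LOAD_FAST i → push 3
LOAD_CONST → push 5
COMPARE_OP bool(<) → 3 vs 5 = True
POP_JUMP_IF_FALSE → pop True; no jump
LOAD_FAST_LOAD_FAST r,b → push 10,10
BINARY_OP - → 10 - 10 = 0
STORE_FAST r → r=0
LOAD_FAST i → push 3
LOAD_CONST → push 1
BINARY_OP + → 3 + 1 = 4
STORE_FAST i → i=4
LOAD_FAST i → push 4
LOAD_CONST → push 5
COMPARE_OP bool(<) → 4 vs 5 = True
POP_JUMP_IF_FALSE → pop True; no jump
LOAD_FAST_LOAD_FAST r,b → push 0,10
BINARY_OP - → 0 - 10 = -10
STORE_FAST r → r=-10
LOAD_FAST i → push 4
LOAD_CONST → push 1
BINARY_OP + → 4 + 1 = 5
STORE_FAST i → i=5
LOAD_FAST i → push 5
LOAD_CONST → push 5
COMPARE_OP bool(<) → 5 vs 5 = False
POP_JUMP_IF_FALSE → pop False; jump
LOAD_FAST r → push -10
RETURN_VALUE → return -10.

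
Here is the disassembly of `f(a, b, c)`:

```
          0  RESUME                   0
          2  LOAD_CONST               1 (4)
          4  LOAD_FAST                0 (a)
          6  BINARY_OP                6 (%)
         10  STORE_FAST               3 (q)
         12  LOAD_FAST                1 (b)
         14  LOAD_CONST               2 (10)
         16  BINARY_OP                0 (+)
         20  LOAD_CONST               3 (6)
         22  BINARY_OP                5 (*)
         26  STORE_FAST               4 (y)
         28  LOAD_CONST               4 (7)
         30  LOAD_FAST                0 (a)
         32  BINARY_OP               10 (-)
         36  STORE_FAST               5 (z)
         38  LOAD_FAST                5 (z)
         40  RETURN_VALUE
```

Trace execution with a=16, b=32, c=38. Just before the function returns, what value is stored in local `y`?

LOAD_CONST → push 4. Stack: [4]
LOAD_FAST a → push 16. Stack: [4, 16]
BINARY_OP % → 4 % 16 = 4. Stack: [4]
STORE_FAST q → q=4. Stack: []
LOAD_FAST b → push 32. Stack: [32]
LOAD_CONST → push 10. Stack: [32, 10]
BINARY_OP + → 32 + 10 = 42. Stack: [42]
LOAD_CONST → push 6. Stack: [42, 6]
BINARY_OP * → 42 * 6 = 252. Stack: [252]
STORE_FAST y → y=252. Stack: []
LOAD_CONST → push 7. Stack: [7]
LOAD_FAST a → push 16. Stack: [7, 16]
BINARY_OP - → 7 - 16 = -9. Stack: [-9]
STORE_FAST z → z=-9. Stack: []
LOAD_FAST z → push -9. Stack: [-9]
RETURN_VALUE → return -9.

252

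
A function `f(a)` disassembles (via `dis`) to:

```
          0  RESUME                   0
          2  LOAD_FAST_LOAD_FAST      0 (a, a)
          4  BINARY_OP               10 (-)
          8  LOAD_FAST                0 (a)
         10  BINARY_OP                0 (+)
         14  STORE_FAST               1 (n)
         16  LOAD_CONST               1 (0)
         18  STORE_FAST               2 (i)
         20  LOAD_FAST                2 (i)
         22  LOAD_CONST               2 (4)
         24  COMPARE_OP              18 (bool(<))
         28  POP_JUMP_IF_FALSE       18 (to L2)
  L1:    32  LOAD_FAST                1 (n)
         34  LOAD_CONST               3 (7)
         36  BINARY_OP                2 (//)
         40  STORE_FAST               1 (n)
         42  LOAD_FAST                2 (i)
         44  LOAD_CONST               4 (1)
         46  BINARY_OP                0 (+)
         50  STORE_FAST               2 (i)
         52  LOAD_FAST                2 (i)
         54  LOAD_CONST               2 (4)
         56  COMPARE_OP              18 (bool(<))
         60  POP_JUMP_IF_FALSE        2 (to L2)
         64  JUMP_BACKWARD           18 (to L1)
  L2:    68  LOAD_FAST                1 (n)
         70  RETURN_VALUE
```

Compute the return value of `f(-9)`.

LOAD_FAST_LOAD_FAST a,a → push -9,-9. Stack: [-9, -9]
BINARY_OP - → -9 - -9 = 0. Stack: [0]
LOAD_FAST a → push -9. Stack: [0, -9]
BINARY_OP + → 0 + -9 = -9. Stack: [-9]
STORE_FAST n → n=-9. Stack: []
LOAD_CONST → push 0. Stack: [0]
STORE_FAST i → i=0. Stack: []
LOAD_FAST i → push 0. Stack: [0]
LOAD_CONST → push 4. Stack: [0, 4]
COMPARE_OP bool(<) → 0 vs 4 = True. Stack: [True]
POP_JUMP_IF_FALSE → pop True; no jump. Stack: []
LOAD_FAST n → push -9. Stack: [-9]
LOAD_CONST → push 7. Stack: [-9, 7]
BINARY_OP // → -9 // 7 = -2. Stack: [-2]
STORE_FAST n → n=-2. Stack: []
LOAD_FAST i → push 0. Stack: [0]
LOAD_CONST → push 1. Stack: [0, 1]
BINARY_OP + → 0 + 1 = 1. Stack: [1]
STORE_FAST i → i=1. Stack: []
LOAD_FAST i → push 1. Stack: [1]
LOAD_CONST → push 4. Stack: [1, 4]
COMPARE_OP bool(<) → 1 vs 4 = True. Stack: [True]
POP_JUMP_IF_FALSE → pop True; no jump. Stack: []
LOAD_FAST n → push -2. Stack: [-2]
LOAD_CONST → push 7. Stack: [-2, 7]
BINARY_OP // → -2 // 7 = -1. Stack: [-1]
STORE_FAST n → n=-1. Stack: []
LOAD_FAST i → push 1. Stack: [1]
LOAD_CONST → push 1. Stack: [1, 1]
BINARY_OP + → 1 + 1 = 2. Stack: [2]
STORE_FAST i → i=2. Stack: []
LOAD_FAST i → push 2. Stack: [2]
LOAD_CONST → push 4. Stack: [2, 4]
COMPARE_OP bool(<) → 2 vs 4 = True. Stack: [True]
POP_JUMP_IF_FALSE → pop True; no jump. Stack: []
LOAD_FAST n → push -1. Stack: [-1]
LOAD_CONST → push 7. Stack: [-1, 7]
BINARY_OP // → -1 // 7 = -1. Stack: [-1]
STORE_FAST n → n=-1. Stack: []
LOAD_FAST i → push 2. Stack: [2]
LOAD_CONST → push 1. Stack: [2, 1]
BINARY_OP + → 2 + 1 = 3. Stack: [3]
STORE_FAST i → i=3. Stack: []
LOAD_FAST i → push 3. Stack: [3]
LOAD_CONST → push 4. Stack: [3, 4]
COMPARE_OP bool(<) → 3 vs 4 = True. Stack: [True]
POP_JUMP_IF_FALSE → pop True; no jump. Stack: []
LOAD_FAST n → push -1. Stack: [-1]
LOAD_CONST → push 7. Stack: [-1, 7]
BINARY_OP // → -1 // 7 = -1. Stack: [-1]
STORE_FAST n → n=-1. Stack: []
LOAD_FAST i → push 3. Stack: [3]
LOAD_CONST → push 1. Stack: [3, 1]
BINARY_OP + → 3 + 1 = 4. Stack: [4]
STORE_FAST i → i=4. Stack: []
LOAD_FAST i → push 4. Stack: [4]
LOAD_CONST → push 4. Stack: [4, 4]
COMPARE_OP bool(<) → 4 vs 4 = False. Stack: [False]
POP_JUMP_IF_FALSE → pop False; jump. Stack: []
LOAD_FAST n → push -1. Stack: [-1]
RETURN_VALUE → return -1.

-1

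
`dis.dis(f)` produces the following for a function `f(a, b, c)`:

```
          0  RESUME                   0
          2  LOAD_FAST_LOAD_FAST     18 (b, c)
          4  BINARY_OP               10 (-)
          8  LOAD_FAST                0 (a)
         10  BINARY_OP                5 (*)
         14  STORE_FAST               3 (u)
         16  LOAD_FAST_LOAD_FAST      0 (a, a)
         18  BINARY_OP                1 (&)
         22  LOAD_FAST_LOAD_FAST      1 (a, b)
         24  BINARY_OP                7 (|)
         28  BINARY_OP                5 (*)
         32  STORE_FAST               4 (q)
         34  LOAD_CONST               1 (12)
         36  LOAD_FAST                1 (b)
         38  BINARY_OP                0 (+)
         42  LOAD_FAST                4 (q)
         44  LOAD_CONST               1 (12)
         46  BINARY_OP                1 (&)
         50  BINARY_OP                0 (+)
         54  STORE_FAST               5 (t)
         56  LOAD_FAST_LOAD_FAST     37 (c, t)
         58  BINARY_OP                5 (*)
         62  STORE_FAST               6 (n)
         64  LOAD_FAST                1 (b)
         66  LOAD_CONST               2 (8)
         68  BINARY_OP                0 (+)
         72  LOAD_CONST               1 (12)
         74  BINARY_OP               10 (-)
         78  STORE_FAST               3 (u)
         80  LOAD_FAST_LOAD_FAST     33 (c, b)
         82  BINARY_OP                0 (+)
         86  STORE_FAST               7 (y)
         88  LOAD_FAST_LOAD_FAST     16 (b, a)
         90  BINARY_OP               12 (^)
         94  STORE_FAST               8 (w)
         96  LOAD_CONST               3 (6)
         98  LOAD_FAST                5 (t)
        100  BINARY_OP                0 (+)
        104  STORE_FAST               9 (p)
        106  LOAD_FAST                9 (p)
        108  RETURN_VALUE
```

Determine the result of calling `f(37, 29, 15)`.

47

LOAD_FAST_LOAD_FAST b,c → push 29,15. Stack: [29, 15]
BINARY_OP - → 29 - 15 = 14. Stack: [14]
LOAD_FAST a → push 37. Stack: [14, 37]
BINARY_OP * → 14 * 37 = 518. Stack: [518]
STORE_FAST u → u=518. Stack: []
LOAD_FAST_LOAD_FAST a,a → push 37,37. Stack: [37, 37]
BINARY_OP & → 37 & 37 = 37. Stack: [37]
LOAD_FAST_LOAD_FAST a,b → push 37,29. Stack: [37, 37, 29]
BINARY_OP | → 37 | 29 = 61. Stack: [37, 61]
BINARY_OP * → 37 * 61 = 2257. Stack: [2257]
STORE_FAST q → q=2257. Stack: []
LOAD_CONST → push 12. Stack: [12]
LOAD_FAST b → push 29. Stack: [12, 29]
BINARY_OP + → 12 + 29 = 41. Stack: [41]
LOAD_FAST q → push 2257. Stack: [41, 2257]
LOAD_CONST → push 12. Stack: [41, 2257, 12]
BINARY_OP & → 2257 & 12 = 0. Stack: [41, 0]
BINARY_OP + → 41 + 0 = 41. Stack: [41]
STORE_FAST t → t=41. Stack: []
LOAD_FAST_LOAD_FAST c,t → push 15,41. Stack: [15, 41]
BINARY_OP * → 15 * 41 = 615. Stack: [615]
STORE_FAST n → n=615. Stack: []
LOAD_FAST b → push 29. Stack: [29]
LOAD_CONST → push 8. Stack: [29, 8]
BINARY_OP + → 29 + 8 = 37. Stack: [37]
LOAD_CONST → push 12. Stack: [37, 12]
BINARY_OP - → 37 - 12 = 25. Stack: [25]
STORE_FAST u → u=25. Stack: []
LOAD_FAST_LOAD_FAST c,b → push 15,29. Stack: [15, 29]
BINARY_OP + → 15 + 29 = 44. Stack: [44]
STORE_FAST y → y=44. Stack: []
LOAD_FAST_LOAD_FAST b,a → push 29,37. Stack: [29, 37]
BINARY_OP ^ → 29 ^ 37 = 56. Stack: [56]
STORE_FAST w → w=56. Stack: []
LOAD_CONST → push 6. Stack: [6]
LOAD_FAST t → push 41. Stack: [6, 41]
BINARY_OP + → 6 + 41 = 47. Stack: [47]
STORE_FAST p → p=47. Stack: []
LOAD_FAST p → push 47. Stack: [47]
RETURN_VALUE → return 47.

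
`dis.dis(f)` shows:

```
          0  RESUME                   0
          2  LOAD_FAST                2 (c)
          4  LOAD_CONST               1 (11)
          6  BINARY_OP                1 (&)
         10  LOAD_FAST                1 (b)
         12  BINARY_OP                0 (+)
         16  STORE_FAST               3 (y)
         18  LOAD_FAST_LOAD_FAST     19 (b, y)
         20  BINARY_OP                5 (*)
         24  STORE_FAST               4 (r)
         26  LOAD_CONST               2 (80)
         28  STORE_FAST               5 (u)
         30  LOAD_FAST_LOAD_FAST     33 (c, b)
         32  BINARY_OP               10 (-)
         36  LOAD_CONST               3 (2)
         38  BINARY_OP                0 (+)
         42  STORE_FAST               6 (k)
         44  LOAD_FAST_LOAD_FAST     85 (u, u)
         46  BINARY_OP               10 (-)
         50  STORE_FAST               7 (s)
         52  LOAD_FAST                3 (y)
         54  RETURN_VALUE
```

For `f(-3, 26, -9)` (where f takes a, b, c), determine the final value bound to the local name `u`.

LOAD_FAST c → push -9. Stack: [-9]
LOAD_CONST → push 11. Stack: [-9, 11]
BINARY_OP & → -9 & 11 = 3. Stack: [3]
LOAD_FAST b → push 26. Stack: [3, 26]
BINARY_OP + → 3 + 26 = 29. Stack: [29]
STORE_FAST y → y=29. Stack: []
LOAD_FAST_LOAD_FAST b,y → push 26,29. Stack: [26, 29]
BINARY_OP * → 26 * 29 = 754. Stack: [754]
STORE_FAST r → r=754. Stack: []
LOAD_CONST → push 80. Stack: [80]
STORE_FAST u → u=80. Stack: []
LOAD_FAST_LOAD_FAST c,b → push -9,26. Stack: [-9, 26]
BINARY_OP - → -9 - 26 = -35. Stack: [-35]
LOAD_CONST → push 2. Stack: [-35, 2]
BINARY_OP + → -35 + 2 = -33. Stack: [-33]
STORE_FAST k → k=-33. Stack: []
LOAD_FAST_LOAD_FAST u,u → push 80,80. Stack: [80, 80]
BINARY_OP - → 80 - 80 = 0. Stack: [0]
STORE_FAST s → s=0. Stack: []
LOAD_FAST y → push 29. Stack: [29]
RETURN_VALUE → return 29.

80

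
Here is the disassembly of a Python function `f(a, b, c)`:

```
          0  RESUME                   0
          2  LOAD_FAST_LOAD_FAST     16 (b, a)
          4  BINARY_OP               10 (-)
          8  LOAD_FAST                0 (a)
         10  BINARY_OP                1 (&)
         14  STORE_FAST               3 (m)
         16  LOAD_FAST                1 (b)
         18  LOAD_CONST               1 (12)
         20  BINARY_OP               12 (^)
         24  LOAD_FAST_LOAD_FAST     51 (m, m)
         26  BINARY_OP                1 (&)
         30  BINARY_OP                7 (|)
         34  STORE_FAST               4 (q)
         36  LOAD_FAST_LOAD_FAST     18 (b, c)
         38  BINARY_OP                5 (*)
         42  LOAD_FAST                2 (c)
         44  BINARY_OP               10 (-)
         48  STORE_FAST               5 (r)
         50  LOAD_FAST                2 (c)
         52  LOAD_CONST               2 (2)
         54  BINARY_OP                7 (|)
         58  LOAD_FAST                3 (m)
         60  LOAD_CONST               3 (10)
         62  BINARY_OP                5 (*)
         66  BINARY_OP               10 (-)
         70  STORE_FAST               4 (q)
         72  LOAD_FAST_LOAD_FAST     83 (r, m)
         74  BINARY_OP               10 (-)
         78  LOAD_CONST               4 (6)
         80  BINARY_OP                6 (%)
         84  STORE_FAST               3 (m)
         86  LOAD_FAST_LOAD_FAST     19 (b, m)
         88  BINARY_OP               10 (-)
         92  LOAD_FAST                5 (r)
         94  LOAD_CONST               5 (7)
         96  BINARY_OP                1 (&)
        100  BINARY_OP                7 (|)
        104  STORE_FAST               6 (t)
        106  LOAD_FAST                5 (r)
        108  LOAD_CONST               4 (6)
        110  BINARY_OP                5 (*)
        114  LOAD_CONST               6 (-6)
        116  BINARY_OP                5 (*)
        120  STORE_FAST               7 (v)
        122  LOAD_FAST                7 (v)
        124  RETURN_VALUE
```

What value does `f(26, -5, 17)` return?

3672

LOAD_FAST_LOAD_FAST b,a → push -5,26. Stack: [-5, 26]
BINARY_OP - → -5 - 26 = -31. Stack: [-31]
LOAD_FAST a → push 26. Stack: [-31, 26]
BINARY_OP & → -31 & 26 = 0. Stack: [0]
STORE_FAST m → m=0. Stack: []
LOAD_FAST b → push -5. Stack: [-5]
LOAD_CONST → push 12. Stack: [-5, 12]
BINARY_OP ^ → -5 ^ 12 = -9. Stack: [-9]
LOAD_FAST_LOAD_FAST m,m → push 0,0. Stack: [-9, 0, 0]
BINARY_OP & → 0 & 0 = 0. Stack: [-9, 0]
BINARY_OP | → -9 | 0 = -9. Stack: [-9]
STORE_FAST q → q=-9. Stack: []
LOAD_FAST_LOAD_FAST b,c → push -5,17. Stack: [-5, 17]
BINARY_OP * → -5 * 17 = -85. Stack: [-85]
LOAD_FAST c → push 17. Stack: [-85, 17]
BINARY_OP - → -85 - 17 = -102. Stack: [-102]
STORE_FAST r → r=-102. Stack: []
LOAD_FAST c → push 17. Stack: [17]
LOAD_CONST → push 2. Stack: [17, 2]
BINARY_OP | → 17 | 2 = 19. Stack: [19]
LOAD_FAST m → push 0. Stack: [19, 0]
LOAD_CONST → push 10. Stack: [19, 0, 10]
BINARY_OP * → 0 * 10 = 0. Stack: [19, 0]
BINARY_OP - → 19 - 0 = 19. Stack: [19]
STORE_FAST q → q=19. Stack: []
LOAD_FAST_LOAD_FAST r,m → push -102,0. Stack: [-102, 0]
BINARY_OP - → -102 - 0 = -102. Stack: [-102]
LOAD_CONST → push 6. Stack: [-102, 6]
BINARY_OP % → -102 % 6 = 0. Stack: [0]
STORE_FAST m → m=0. Stack: []
LOAD_FAST_LOAD_FAST b,m → push -5,0. Stack: [-5, 0]
BINARY_OP - → -5 - 0 = -5. Stack: [-5]
LOAD_FAST r → push -102. Stack: [-5, -102]
LOAD_CONST → push 7. Stack: [-5, -102, 7]
BINARY_OP & → -102 & 7 = 2. Stack: [-5, 2]
BINARY_OP | → -5 | 2 = -5. Stack: [-5]
STORE_FAST t → t=-5. Stack: []
LOAD_FAST r → push -102. Stack: [-102]
LOAD_CONST → push 6. Stack: [-102, 6]
BINARY_OP * → -102 * 6 = -612. Stack: [-612]
LOAD_CONST → push -6. Stack: [-612, -6]
BINARY_OP * → -612 * -6 = 3672. Stack: [3672]
STORE_FAST v → v=3672. Stack: []
LOAD_FAST v → push 3672. Stack: [3672]
RETURN_VALUE → return 3672.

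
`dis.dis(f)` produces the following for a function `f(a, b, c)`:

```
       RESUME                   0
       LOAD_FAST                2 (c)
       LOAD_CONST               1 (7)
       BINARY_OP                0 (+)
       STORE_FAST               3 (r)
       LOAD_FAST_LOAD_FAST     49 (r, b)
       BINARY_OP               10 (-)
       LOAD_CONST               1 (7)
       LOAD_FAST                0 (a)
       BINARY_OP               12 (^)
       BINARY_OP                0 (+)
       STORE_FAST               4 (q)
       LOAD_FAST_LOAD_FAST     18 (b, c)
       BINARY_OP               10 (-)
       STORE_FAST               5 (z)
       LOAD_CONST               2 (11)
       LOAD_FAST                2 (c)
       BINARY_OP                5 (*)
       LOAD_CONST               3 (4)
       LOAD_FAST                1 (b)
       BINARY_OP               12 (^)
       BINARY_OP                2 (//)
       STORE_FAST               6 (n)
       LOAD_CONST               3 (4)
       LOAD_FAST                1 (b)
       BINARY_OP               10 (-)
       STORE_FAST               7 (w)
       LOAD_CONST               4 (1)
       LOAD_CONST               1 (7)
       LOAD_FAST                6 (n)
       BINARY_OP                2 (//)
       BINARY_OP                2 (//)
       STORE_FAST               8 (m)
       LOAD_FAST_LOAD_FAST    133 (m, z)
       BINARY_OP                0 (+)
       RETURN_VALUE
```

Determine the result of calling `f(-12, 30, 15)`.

16

LOAD_FAST c → push 15. Stack: [15]
LOAD_CONST → push 7. Stack: [15, 7]
BINARY_OP + → 15 + 7 = 22. Stack: [22]
STORE_FAST r → r=22. Stack: []
LOAD_FAST_LOAD_FAST r,b → push 22,30. Stack: [22, 30]
BINARY_OP - → 22 - 30 = -8. Stack: [-8]
LOAD_CONST → push 7. Stack: [-8, 7]
LOAD_FAST a → push -12. Stack: [-8, 7, -12]
BINARY_OP ^ → 7 ^ -12 = -13. Stack: [-8, -13]
BINARY_OP + → -8 + -13 = -21. Stack: [-21]
STORE_FAST q → q=-21. Stack: []
LOAD_FAST_LOAD_FAST b,c → push 30,15. Stack: [30, 15]
BINARY_OP - → 30 - 15 = 15. Stack: [15]
STORE_FAST z → z=15. Stack: []
LOAD_CONST → push 11. Stack: [11]
LOAD_FAST c → push 15. Stack: [11, 15]
BINARY_OP * → 11 * 15 = 165. Stack: [165]
LOAD_CONST → push 4. Stack: [165, 4]
LOAD_FAST b → push 30. Stack: [165, 4, 30]
BINARY_OP ^ → 4 ^ 30 = 26. Stack: [165, 26]
BINARY_OP // → 165 // 26 = 6. Stack: [6]
STORE_FAST n → n=6. Stack: []
LOAD_CONST → push 4. Stack: [4]
LOAD_FAST b → push 30. Stack: [4, 30]
BINARY_OP - → 4 - 30 = -26. Stack: [-26]
STORE_FAST w → w=-26. Stack: []
LOAD_CONST → push 1. Stack: [1]
LOAD_CONST → push 7. Stack: [1, 7]
LOAD_FAST n → push 6. Stack: [1, 7, 6]
BINARY_OP // → 7 // 6 = 1. Stack: [1, 1]
BINARY_OP // → 1 // 1 = 1. Stack: [1]
STORE_FAST m → m=1. Stack: []
LOAD_FAST_LOAD_FAST m,z → push 1,15. Stack: [1, 15]
BINARY_OP + → 1 + 15 = 16. Stack: [16]
RETURN_VALUE → return 16.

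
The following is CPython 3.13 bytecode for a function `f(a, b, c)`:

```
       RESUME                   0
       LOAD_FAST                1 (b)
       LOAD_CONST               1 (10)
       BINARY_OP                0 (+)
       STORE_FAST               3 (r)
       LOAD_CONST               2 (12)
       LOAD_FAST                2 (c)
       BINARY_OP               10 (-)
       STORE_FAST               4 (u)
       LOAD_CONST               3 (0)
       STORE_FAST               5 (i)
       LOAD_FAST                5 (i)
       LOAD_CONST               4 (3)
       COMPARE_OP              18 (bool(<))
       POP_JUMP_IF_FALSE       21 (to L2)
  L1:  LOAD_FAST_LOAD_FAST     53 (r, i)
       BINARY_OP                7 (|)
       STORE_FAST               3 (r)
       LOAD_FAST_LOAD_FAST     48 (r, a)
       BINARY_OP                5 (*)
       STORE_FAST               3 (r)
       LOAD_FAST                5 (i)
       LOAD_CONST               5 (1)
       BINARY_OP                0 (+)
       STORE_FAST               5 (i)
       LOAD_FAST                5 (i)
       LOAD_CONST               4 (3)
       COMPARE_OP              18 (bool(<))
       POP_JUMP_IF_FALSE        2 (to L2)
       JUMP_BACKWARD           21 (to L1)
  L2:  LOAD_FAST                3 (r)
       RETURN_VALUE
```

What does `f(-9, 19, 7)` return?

LOAD_FAST b → push 19. Stack: [19]
LOAD_CONST → push 10. Stack: [19, 10]
BINARY_OP + → 19 + 10 = 29. Stack: [29]
STORE_FAST r → r=29. Stack: []
LOAD_CONST → push 12. Stack: [12]
LOAD_FAST c → push 7. Stack: [12, 7]
BINARY_OP - → 12 - 7 = 5. Stack: [5]
STORE_FAST u → u=5. Stack: []
LOAD_CONST → push 0. Stack: [0]
STORE_FAST i → i=0. Stack: []
LOAD_FAST i → push 0. Stack: [0]
LOAD_CONST → push 3. Stack: [0, 3]
COMPARE_OP bool(<) → 0 vs 3 = True. Stack: [True]
POP_JUMP_IF_FALSE → pop True; no jump. Stack: []
LOAD_FAST_LOAD_FAST r,i → push 29,0. Stack: [29, 0]
BINARY_OP | → 29 | 0 = 29. Stack: [29]
STORE_FAST r → r=29. Stack: []
LOAD_FAST_LOAD_FAST r,a → push 29,-9. Stack: [29, -9]
BINARY_OP * → 29 * -9 = -261. Stack: [-261]
STORE_FAST r → r=-261. Stack: []
LOAD_FAST i → push 0. Stack: [0]
LOAD_CONST → push 1. Stack: [0, 1]
BINARY_OP + → 0 + 1 = 1. Stack: [1]
STORE_FAST i → i=1. Stack: []
LOAD_FAST i → push 1. Stack: [1]
LOAD_CONST → push 3. Stack: [1, 3]
COMPARE_OP bool(<) → 1 vs 3 = True. Stack: [True]
POP_JUMP_IF_FALSE → pop True; no jump. Stack: []
LOAD_FAST_LOAD_FAST r,i → push -261,1. Stack: [-261, 1]
BINARY_OP | → -261 | 1 = -261. Stack: [-261]
STORE_FAST r → r=-261. Stack: []
LOAD_FAST_LOAD_FAST r,a → push -261,-9. Stack: [-261, -9]
BINARY_OP * → -261 * -9 = 2349. Stack: [2349]
STORE_FAST r → r=2349. Stack: []
LOAD_FAST i → push 1. Stack: [1]
LOAD_CONST → push 1. Stack: [1, 1]
BINARY_OP + → 1 + 1 = 2. Stack: [2]
STORE_FAST i → i=2. Stack: []
LOAD_FAST i → push 2. Stack: [2]
LOAD_CONST → push 3. Stack: [2, 3]
COMPARE_OP bool(<) → 2 vs 3 = True. Stack: [True]
POP_JUMP_IF_FALSE → pop True; no jump. Stack: []
LOAD_FAST_LOAD_FAST r,i → push 2349,2. Stack: [2349, 2]
BINARY_OP | → 2349 | 2 = 2351. Stack: [2351]
STORE_FAST r → r=2351. Stack: []
LOAD_FAST_LOAD_FAST r,a → push 2351,-9. Stack: [2351, -9]
BINARY_OP * → 2351 * -9 = -21159. Stack: [-21159]
STORE_FAST r → r=-21159. Stack: []
LOAD_FAST i → push 2. Stack: [2]
LOAD_CONST → push 1. Stack: [2, 1]
BINARY_OP + → 2 + 1 = 3. Stack: [3]
STORE_FAST i → i=3. Stack: []
LOAD_FAST i → push 3. Stack: [3]
LOAD_CONST → push 3. Stack: [3, 3]
COMPARE_OP bool(<) → 3 vs 3 = False. Stack: [False]
POP_JUMP_IF_FALSE → pop False; jump. Stack: []
LOAD_FAST r → push -21159. Stack: [-21159]
RETURN_VALUE → return -21159.

-21159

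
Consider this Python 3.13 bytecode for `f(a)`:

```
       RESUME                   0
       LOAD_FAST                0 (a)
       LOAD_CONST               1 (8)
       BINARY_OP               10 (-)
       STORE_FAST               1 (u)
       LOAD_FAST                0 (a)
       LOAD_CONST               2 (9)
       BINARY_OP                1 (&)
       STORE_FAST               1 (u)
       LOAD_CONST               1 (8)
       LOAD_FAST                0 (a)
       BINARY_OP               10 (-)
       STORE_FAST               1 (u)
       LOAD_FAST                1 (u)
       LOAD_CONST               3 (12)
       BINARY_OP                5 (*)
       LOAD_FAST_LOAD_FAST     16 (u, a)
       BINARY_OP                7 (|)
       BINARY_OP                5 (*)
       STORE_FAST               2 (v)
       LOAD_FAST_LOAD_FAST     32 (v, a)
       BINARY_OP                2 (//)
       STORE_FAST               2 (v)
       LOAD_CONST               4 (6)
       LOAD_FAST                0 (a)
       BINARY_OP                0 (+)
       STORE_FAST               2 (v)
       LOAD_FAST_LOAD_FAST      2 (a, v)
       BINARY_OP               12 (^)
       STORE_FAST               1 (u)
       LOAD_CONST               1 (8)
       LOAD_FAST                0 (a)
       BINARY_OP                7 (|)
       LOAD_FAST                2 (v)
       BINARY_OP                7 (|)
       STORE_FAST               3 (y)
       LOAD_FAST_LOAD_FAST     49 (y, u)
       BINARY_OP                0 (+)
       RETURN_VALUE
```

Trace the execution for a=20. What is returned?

LOAD_FAST a → push 20. Stack: [20]
LOAD_CONST → push 8. Stack: [20, 8]
BINARY_OP - → 20 - 8 = 12. Stack: [12]
STORE_FAST u → u=12. Stack: []
LOAD_FAST a → push 20. Stack: [20]
LOAD_CONST → push 9. Stack: [20, 9]
BINARY_OP & → 20 & 9 = 0. Stack: [0]
STORE_FAST u → u=0. Stack: []
LOAD_CONST → push 8. Stack: [8]
LOAD_FAST a → push 20. Stack: [8, 20]
BINARY_OP - → 8 - 20 = -12. Stack: [-12]
STORE_FAST u → u=-12. Stack: []
LOAD_FAST u → push -12. Stack: [-12]
LOAD_CONST → push 12. Stack: [-12, 12]
BINARY_OP * → -12 * 12 = -144. Stack: [-144]
LOAD_FAST_LOAD_FAST u,a → push -12,20. Stack: [-144, -12, 20]
BINARY_OP | → -12 | 20 = -12. Stack: [-144, -12]
BINARY_OP * → -144 * -12 = 1728. Stack: [1728]
STORE_FAST v → v=1728. Stack: []
LOAD_FAST_LOAD_FAST v,a → push 1728,20. Stack: [1728, 20]
BINARY_OP // → 1728 // 20 = 86. Stack: [86]
STORE_FAST v → v=86. Stack: []
LOAD_CONST → push 6. Stack: [6]
LOAD_FAST a → push 20. Stack: [6, 20]
BINARY_OP + → 6 + 20 = 26. Stack: [26]
STORE_FAST v → v=26. Stack: []
LOAD_FAST_LOAD_FAST a,v → push 20,26. Stack: [20, 26]
BINARY_OP ^ → 20 ^ 26 = 14. Stack: [14]
STORE_FAST u → u=14. Stack: []
LOAD_CONST → push 8. Stack: [8]
LOAD_FAST a → push 20. Stack: [8, 20]
BINARY_OP | → 8 | 20 = 28. Stack: [28]
LOAD_FAST v → push 26. Stack: [28, 26]
BINARY_OP | → 28 | 26 = 30. Stack: [30]
STORE_FAST y → y=30. Stack: []
LOAD_FAST_LOAD_FAST y,u → push 30,14. Stack: [30, 14]
BINARY_OP + → 30 + 14 = 44. Stack: [44]
RETURN_VALUE → return 44.

44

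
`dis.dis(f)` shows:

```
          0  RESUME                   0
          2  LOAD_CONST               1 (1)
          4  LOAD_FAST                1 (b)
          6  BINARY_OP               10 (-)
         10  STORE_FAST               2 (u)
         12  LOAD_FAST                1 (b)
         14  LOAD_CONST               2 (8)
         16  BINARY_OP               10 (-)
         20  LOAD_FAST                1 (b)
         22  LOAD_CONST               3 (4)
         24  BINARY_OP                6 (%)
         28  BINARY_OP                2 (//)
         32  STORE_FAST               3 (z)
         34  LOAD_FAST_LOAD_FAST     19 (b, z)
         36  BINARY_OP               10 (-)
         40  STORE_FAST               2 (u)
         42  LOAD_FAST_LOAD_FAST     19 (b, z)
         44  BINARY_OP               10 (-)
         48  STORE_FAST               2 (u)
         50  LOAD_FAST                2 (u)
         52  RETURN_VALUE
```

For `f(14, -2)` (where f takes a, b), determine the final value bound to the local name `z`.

-5

LOAD_CONST → push 1. Stack: [1]
LOAD_FAST b → push -2. Stack: [1, -2]
BINARY_OP - → 1 - -2 = 3. Stack: [3]
STORE_FAST u → u=3. Stack: []
LOAD_FAST b → push -2. Stack: [-2]
LOAD_CONST → push 8. Stack: [-2, 8]
BINARY_OP - → -2 - 8 = -10. Stack: [-10]
LOAD_FAST b → push -2. Stack: [-10, -2]
LOAD_CONST → push 4. Stack: [-10, -2, 4]
BINARY_OP % → -2 % 4 = 2. Stack: [-10, 2]
BINARY_OP // → -10 // 2 = -5. Stack: [-5]
STORE_FAST z → z=-5. Stack: []
LOAD_FAST_LOAD_FAST b,z → push -2,-5. Stack: [-2, -5]
BINARY_OP - → -2 - -5 = 3. Stack: [3]
STORE_FAST u → u=3. Stack: []
LOAD_FAST_LOAD_FAST b,z → push -2,-5. Stack: [-2, -5]
BINARY_OP - → -2 - -5 = 3. Stack: [3]
STORE_FAST u → u=3. Stack: []
LOAD_FAST u → push 3. Stack: [3]
RETURN_VALUE → return 3.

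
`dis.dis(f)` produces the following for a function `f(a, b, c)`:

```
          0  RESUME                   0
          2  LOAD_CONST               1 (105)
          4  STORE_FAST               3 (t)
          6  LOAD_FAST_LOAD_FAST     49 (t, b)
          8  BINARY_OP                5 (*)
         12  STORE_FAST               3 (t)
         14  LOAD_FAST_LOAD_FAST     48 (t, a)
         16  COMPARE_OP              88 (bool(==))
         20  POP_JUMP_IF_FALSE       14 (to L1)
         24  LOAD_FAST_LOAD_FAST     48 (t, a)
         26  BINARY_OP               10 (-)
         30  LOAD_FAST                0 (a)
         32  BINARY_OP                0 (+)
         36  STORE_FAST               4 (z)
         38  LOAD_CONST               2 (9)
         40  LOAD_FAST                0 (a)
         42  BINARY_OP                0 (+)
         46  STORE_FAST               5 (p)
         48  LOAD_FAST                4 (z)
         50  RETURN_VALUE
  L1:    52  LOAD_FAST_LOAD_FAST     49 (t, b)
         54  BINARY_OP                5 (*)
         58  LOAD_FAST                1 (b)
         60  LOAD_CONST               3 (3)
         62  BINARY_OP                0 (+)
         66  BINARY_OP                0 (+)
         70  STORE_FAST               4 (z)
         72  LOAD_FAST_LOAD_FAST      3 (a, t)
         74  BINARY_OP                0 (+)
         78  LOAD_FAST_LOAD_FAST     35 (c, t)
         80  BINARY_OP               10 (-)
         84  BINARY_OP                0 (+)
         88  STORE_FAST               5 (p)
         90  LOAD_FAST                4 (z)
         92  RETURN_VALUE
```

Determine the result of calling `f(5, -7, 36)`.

5141

LOAD_CONST → push 105. Stack: [105]
STORE_FAST t → t=105. Stack: []
LOAD_FAST_LOAD_FAST t,b → push 105,-7. Stack: [105, -7]
BINARY_OP * → 105 * -7 = -735. Stack: [-735]
STORE_FAST t → t=-735. Stack: []
LOAD_FAST_LOAD_FAST t,a → push -735,5. Stack: [-735, 5]
COMPARE_OP bool(==) → -735 vs 5 = False. Stack: [False]
POP_JUMP_IF_FALSE → pop False; jump. Stack: []
LOAD_FAST_LOAD_FAST t,b → push -735,-7. Stack: [-735, -7]
BINARY_OP * → -735 * -7 = 5145. Stack: [5145]
LOAD_FAST b → push -7. Stack: [5145, -7]
LOAD_CONST → push 3. Stack: [5145, -7, 3]
BINARY_OP + → -7 + 3 = -4. Stack: [5145, -4]
BINARY_OP + → 5145 + -4 = 5141. Stack: [5141]
STORE_FAST z → z=5141. Stack: []
LOAD_FAST_LOAD_FAST a,t → push 5,-735. Stack: [5, -735]
BINARY_OP + → 5 + -735 = -730. Stack: [-730]
LOAD_FAST_LOAD_FAST c,t → push 36,-735. Stack: [-730, 36, -735]
BINARY_OP - → 36 - -735 = 771. Stack: [-730, 771]
BINARY_OP + → -730 + 771 = 41. Stack: [41]
STORE_FAST p → p=41. Stack: []
LOAD_FAST z → push 5141. Stack: [5141]
RETURN_VALUE → return 5141.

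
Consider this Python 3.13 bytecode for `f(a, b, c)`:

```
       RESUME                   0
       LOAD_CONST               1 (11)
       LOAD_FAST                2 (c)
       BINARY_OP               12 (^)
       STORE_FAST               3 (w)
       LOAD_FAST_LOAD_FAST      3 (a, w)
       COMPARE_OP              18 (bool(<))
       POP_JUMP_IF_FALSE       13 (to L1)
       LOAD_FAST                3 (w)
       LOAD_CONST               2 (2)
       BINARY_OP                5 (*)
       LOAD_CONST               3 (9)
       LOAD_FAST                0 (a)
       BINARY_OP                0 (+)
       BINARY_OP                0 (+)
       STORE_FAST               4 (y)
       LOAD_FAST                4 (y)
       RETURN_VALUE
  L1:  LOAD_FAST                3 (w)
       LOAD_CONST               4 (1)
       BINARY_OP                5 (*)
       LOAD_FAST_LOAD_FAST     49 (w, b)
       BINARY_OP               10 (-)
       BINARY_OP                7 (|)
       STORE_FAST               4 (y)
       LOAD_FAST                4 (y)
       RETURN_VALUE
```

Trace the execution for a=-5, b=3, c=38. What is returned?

94

LOAD_CONST → push 11. Stack: [11]
LOAD_FAST c → push 38. Stack: [11, 38]
BINARY_OP ^ → 11 ^ 38 = 45. Stack: [45]
STORE_FAST w → w=45. Stack: []
LOAD_FAST_LOAD_FAST a,w → push -5,45. Stack: [-5, 45]
COMPARE_OP bool(<) → -5 vs 45 = True. Stack: [True]
POP_JUMP_IF_FALSE → pop True; no jump. Stack: []
LOAD_FAST w → push 45. Stack: [45]
LOAD_CONST → push 2. Stack: [45, 2]
BINARY_OP * → 45 * 2 = 90. Stack: [90]
LOAD_CONST → push 9. Stack: [90, 9]
LOAD_FAST a → push -5. Stack: [90, 9, -5]
BINARY_OP + → 9 + -5 = 4. Stack: [90, 4]
BINARY_OP + → 90 + 4 = 94. Stack: [94]
STORE_FAST y → y=94. Stack: []
LOAD_FAST y → push 94. Stack: [94]
RETURN_VALUE → return 94.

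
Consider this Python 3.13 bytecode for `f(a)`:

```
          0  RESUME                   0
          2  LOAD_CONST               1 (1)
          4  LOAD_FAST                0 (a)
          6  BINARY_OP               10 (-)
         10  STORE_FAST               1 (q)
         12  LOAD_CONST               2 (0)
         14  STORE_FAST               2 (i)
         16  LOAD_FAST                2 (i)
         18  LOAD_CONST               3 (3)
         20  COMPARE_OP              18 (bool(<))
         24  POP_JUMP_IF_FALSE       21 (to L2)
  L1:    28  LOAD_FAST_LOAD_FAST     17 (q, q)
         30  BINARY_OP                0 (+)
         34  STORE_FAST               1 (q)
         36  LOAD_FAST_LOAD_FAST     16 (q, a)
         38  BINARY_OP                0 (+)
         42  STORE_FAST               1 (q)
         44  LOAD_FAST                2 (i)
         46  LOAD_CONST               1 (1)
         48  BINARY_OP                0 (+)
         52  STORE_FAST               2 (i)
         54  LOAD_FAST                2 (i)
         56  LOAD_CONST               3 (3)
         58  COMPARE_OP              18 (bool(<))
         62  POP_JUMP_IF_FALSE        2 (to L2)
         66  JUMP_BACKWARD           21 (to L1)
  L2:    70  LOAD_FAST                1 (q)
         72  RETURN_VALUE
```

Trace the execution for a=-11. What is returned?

19

LOAD_CONST → push 1. Stack: [1]
LOAD_FAST a → push -11. Stack: [1, -11]
BINARY_OP - → 1 - -11 = 12. Stack: [12]
STORE_FAST q → q=12. Stack: []
LOAD_CONST → push 0. Stack: [0]
STORE_FAST i → i=0. Stack: []
LOAD_FAST i → push 0. Stack: [0]
LOAD_CONST → push 3. Stack: [0, 3]
COMPARE_OP bool(<) → 0 vs 3 = True. Stack: [True]
POP_JUMP_IF_FALSE → pop True; no jump. Stack: []
LOAD_FAST_LOAD_FAST q,q → push 12,12. Stack: [12, 12]
BINARY_OP + → 12 + 12 = 24. Stack: [24]
STORE_FAST q → q=24. Stack: []
LOAD_FAST_LOAD_FAST q,a → push 24,-11. Stack: [24, -11]
BINARY_OP + → 24 + -11 = 13. Stack: [13]
STORE_FAST q → q=13. Stack: []
LOAD_FAST i → push 0. Stack: [0]
LOAD_CONST → push 1. Stack: [0, 1]
BINARY_OP + → 0 + 1 = 1. Stack: [1]
STORE_FAST i → i=1. Stack: []
LOAD_FAST i → push 1. Stack: [1]
LOAD_CONST → push 3. Stack: [1, 3]
COMPARE_OP bool(<) → 1 vs 3 = True. Stack: [True]
POP_JUMP_IF_FALSE → pop True; no jump. Stack: []
LOAD_FAST_LOAD_FAST q,q → push 13,13. Stack: [13, 13]
BINARY_OP + → 13 + 13 = 26. Stack: [26]
STORE_FAST q → q=26. Stack: []
LOAD_FAST_LOAD_FAST q,a → push 26,-11. Stack: [26, -11]
BINARY_OP + → 26 + -11 = 15. Stack: [15]
STORE_FAST q → q=15. Stack: []
LOAD_FAST i → push 1. Stack: [1]
LOAD_CONST → push 1. Stack: [1, 1]
BINARY_OP + → 1 + 1 = 2. Stack: [2]
STORE_FAST i → i=2. Stack: []
LOAD_FAST i → push 2. Stack: [2]
LOAD_CONST → push 3. Stack: [2, 3]
COMPARE_OP bool(<) → 2 vs 3 = True. Stack: [True]
POP_JUMP_IF_FALSE → pop True; no jump. Stack: []
LOAD_FAST_LOAD_FAST q,q → push 15,15. Stack: [15, 15]
BINARY_OP + → 15 + 15 = 30. Stack: [30]
STORE_FAST q → q=30. Stack: []
LOAD_FAST_LOAD_FAST q,a → push 30,-11. Stack: [30, -11]
BINARY_OP + → 30 + -11 = 19. Stack: [19]
STORE_FAST q → q=19. Stack: []
LOAD_FAST i → push 2. Stack: [2]
LOAD_CONST → push 1. Stack: [2, 1]
BINARY_OP + → 2 + 1 = 3. Stack: [3]
STORE_FAST i → i=3. Stack: []
LOAD_FAST i → push 3. Stack: [3]
LOAD_CONST → push 3. Stack: [3, 3]
COMPARE_OP bool(<) → 3 vs 3 = False. Stack: [False]
POP_JUMP_IF_FALSE → pop False; jump. Stack: []
LOAD_FAST q → push 19. Stack: [19]
RETURN_VALUE → return 19.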